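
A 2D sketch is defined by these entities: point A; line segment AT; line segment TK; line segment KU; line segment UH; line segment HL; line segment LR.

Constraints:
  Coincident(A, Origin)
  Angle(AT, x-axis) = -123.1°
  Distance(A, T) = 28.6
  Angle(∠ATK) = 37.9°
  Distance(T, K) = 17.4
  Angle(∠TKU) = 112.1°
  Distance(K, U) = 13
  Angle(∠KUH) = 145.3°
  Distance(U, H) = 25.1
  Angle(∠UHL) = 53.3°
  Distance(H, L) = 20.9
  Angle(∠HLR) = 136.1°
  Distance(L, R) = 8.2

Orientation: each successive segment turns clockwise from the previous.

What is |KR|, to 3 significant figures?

18.6

A is at the origin; AT runs at -123.1° with length 28.6, so T = (-15.6, -24.0). ∠ATK = 37.9° gives TK at 94.8° from the x-axis; with |TK| = 17.4, K = (-17.1, -6.62). ∠TKU = 112.1° gives KU at 26.9° from the x-axis; with |KU| = 13.0, U = (-5.48, -0.738). ∠KUH = 145.3° gives UH at -7.80° from the x-axis; with |UH| = 25.1, H = (19.4, -4.14). ∠UHL = 53.3° gives HL at -134° from the x-axis; with |HL| = 20.9, L = (4.74, -19.1). ∠HLR = 136.1° gives LR at -178° from the x-axis; with |LR| = 8.2, R = (-3.46, -19.3). Then |KR| = |R − K| = 18.6.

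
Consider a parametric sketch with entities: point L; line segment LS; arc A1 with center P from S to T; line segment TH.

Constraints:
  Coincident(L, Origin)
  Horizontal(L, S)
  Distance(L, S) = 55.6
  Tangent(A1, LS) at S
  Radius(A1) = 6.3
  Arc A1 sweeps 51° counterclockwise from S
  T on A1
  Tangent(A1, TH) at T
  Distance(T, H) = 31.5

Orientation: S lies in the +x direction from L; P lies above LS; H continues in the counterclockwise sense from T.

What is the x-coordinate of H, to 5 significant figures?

80.320

On A1, S sits at bearing -90° from P; a 51° counterclockwise sweep puts T at bearing -39°, so T = P + 6.3·(cos -39°, sin -39°) = (60.496, 2.3353). The tangent condition forces PT to be normal to TH, so TH runs along (−sin -39°, cos -39°); with |TH| = 31.5, H = (80.320, 26.815). So H.x = 80.320.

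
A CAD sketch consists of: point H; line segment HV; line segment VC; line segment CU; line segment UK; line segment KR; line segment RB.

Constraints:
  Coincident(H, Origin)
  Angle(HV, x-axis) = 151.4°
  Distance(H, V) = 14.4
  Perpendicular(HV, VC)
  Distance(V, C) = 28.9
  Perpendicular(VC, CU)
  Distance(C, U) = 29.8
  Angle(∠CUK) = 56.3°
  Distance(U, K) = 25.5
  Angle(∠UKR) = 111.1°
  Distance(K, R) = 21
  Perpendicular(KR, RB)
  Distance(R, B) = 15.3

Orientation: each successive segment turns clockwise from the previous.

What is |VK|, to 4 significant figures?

17.44

H is at the origin; HV runs at 151.4° with length 14.4, so V = (-12.64, 6.893). HV ⟂ VC, so VC runs at 61.40°; with |VC| = 28.9, C = (1.191, 32.27). The perpendicularity gives CU at right angles to VC, so CU runs at -28.60°; with |CU| = 29.8, U = (27.36, 18.00). ∠CUK = 56.3° gives UK at -152.3° from the x-axis; with |UK| = 25.5, K = (4.778, 6.148). Then |VK| = |K − V| = 17.44.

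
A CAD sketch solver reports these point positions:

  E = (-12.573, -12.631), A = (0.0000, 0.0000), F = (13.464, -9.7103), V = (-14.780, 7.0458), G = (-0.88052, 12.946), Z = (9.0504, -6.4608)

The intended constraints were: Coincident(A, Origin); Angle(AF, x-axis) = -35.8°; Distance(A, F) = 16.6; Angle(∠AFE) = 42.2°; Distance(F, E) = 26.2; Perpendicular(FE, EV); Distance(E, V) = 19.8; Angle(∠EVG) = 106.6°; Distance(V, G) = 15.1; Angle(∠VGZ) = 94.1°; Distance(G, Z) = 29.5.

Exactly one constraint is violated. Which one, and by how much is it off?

Distance(G, Z) = 29.5 — off by 7.70.

A = (0.00, 0.00) ✓; AF at -35.80° ✓; |AF| = 16.60 ✓; ∠AFE = 42.20° ✓; |FE| = 26.20 ✓; ∠(FE, EV) = 90.00° ✓; |EV| = 19.80 ✓; ∠EVG = 106.6° ✓; |VG| = 15.10 ✓; ∠VGZ = 94.10° ✓; |GZ| = 21.80 ✗.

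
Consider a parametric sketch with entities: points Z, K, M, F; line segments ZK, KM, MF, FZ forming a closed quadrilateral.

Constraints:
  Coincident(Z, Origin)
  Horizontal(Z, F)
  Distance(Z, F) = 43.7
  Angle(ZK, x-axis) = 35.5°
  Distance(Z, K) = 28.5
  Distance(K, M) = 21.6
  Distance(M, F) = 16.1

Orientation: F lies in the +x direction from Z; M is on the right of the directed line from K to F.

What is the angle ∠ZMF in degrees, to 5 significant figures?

154.96°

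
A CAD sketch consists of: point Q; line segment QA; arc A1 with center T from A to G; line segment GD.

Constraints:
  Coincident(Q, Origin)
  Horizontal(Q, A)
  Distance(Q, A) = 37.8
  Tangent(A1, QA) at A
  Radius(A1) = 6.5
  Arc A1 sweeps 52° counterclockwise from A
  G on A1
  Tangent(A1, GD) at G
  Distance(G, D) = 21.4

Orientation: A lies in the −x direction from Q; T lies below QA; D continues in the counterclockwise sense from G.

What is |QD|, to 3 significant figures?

59.3

Q is at the origin; Q and A share the same y with |QA| = 37.8 and A on the −x side, so A = (-37.8, 0.00). A1 meets QA tangentially, so TA is at right angles to QA, so T = A + (0, -6.5) = (-37.8, -6.50). On A1, A sits at bearing 90° from T; a 52° counterclockwise sweep puts G at bearing 142°, so G = T + 6.5·(cos 142°, sin 142°) = (-42.9, -2.50). Since A1 is tangent to GD there, TG ⟂ GD, so GD runs along (−sin 142°, cos 142°); with |GD| = 21.4, D = (-56.1, -19.4). Then |QD| = |D − Q| = 59.3.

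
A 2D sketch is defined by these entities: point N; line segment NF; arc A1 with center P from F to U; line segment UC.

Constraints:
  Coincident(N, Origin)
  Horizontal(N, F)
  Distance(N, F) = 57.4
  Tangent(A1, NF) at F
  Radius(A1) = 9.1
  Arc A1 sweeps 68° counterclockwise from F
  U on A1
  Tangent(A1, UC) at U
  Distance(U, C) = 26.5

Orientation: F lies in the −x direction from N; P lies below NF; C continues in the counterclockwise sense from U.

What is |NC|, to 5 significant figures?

81.584

N is at the origin; N and F share the same y with |NF| = 57.4 and F on the −x side, so F = (-57.400, 0.0000). The tangent condition forces PF to be normal to NF, so P = F + (0, -9.1) = (-57.400, -9.1000). On A1, F sits at bearing 90° from P; a 68° counterclockwise sweep puts U at bearing 158°, so U = P + 9.1·(cos 158°, sin 158°) = (-65.837, -5.6911). The tangent condition forces PU to be normal to UC, so UC runs along (−sin 158°, cos 158°); with |UC| = 26.5, C = (-75.764, -30.261). Then |NC| = |C − N| = 81.584.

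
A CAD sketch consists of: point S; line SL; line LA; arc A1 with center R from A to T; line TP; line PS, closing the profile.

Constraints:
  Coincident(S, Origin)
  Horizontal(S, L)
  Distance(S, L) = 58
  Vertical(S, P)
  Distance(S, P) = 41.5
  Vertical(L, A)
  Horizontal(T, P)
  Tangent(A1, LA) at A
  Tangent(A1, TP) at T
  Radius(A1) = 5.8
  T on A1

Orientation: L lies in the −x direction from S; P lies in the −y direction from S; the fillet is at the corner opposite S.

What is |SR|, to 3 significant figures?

63.2

S is at the origin; S and L share the same y with |SL| = 58.0 and L on the −x side, so L = (-58.0, 0.00). SP is vertical with |SP| = 41.5 and P on the −y side, so P = (0.00, -41.5). The virtual corner opposite S is at (-58.0, -41.5). The tangent condition forces RA to be normal to LA and the tangent condition forces RT to be normal to TP, with radius 5.8, so the center R sits 5.8 in from both sides at R = (-52.2, -35.7). Then |SR| = |R − S| = 63.2.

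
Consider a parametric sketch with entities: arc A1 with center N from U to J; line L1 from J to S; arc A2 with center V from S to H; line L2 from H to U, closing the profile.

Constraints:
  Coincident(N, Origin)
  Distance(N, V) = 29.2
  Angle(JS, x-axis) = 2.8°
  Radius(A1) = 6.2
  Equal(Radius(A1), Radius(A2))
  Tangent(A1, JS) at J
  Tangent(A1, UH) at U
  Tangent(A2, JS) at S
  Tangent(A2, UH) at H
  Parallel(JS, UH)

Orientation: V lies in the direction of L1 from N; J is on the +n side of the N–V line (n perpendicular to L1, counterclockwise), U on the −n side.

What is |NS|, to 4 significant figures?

29.85

The slot axis is L1's direction at 2.8°, so u = (cos 2.8°, sin 2.8°) = (0.9988, 0.04885) and n = (−sin 2.8°, cos 2.8°) = (-0.04885, 0.9988). N is at the origin and V lies 29.2 along u from N, so V = 29.2·u = (29.17, 1.426). Tangency of A1 to both parallel lines with radius 6.2 puts J and U at N ± 6.2·n: J = (-0.3029, 6.193), U = (0.3029, -6.193). Equal radii place S and H the same way about V: S = V + 6.2·n = (28.86, 7.619), H = V − 6.2·n = (29.47, -4.766). Then |NS| = |S − N| = 29.85.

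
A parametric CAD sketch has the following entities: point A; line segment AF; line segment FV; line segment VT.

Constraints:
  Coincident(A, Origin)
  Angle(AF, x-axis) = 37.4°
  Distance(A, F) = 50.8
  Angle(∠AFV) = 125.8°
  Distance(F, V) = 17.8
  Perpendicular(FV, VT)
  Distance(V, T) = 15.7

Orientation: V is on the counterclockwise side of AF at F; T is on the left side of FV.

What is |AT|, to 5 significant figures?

53.927

A is at the origin; AF runs at 37.4° with length 50.8, so F = 50.8·(cos 37.4°, sin 37.4°) = (40.356, 30.855). ∠AFV = 125.8°, so FV runs at 37.4° + (180° − 125.8°) = 91.600° from the x-axis; with |FV| = 17.8, V = F + 17.8·(cos 91.600°, sin 91.600°) = (39.859, 48.648). The perpendicularity gives VT at right angles to FV; with |VT| = 15.7 on the left of FV, T = V + 15.7·(-0.99961, -0.027922) = (24.165, 48.209). Then |AT| = |T − A| = 53.927.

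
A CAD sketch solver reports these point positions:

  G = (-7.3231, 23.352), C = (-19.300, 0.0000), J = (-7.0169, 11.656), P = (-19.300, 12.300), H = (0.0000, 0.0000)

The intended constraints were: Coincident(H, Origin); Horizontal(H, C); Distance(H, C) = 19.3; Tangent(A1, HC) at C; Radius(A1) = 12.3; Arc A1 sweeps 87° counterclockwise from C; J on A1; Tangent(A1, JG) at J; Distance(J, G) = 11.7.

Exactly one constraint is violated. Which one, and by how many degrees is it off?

Tangent(A1, JG) at J — off by 4.50°.

H = (0.00, 0.00) ✓; H.y = 0.00, C.y = 0.00 ✓; |HC| = 19.30 ✓; ∠(PC, CH) = 90.00° ✓; |PC| = 12.30 ✓; bearing(P→J) − bearing(P→C) = 87.00° ✓; |PJ| = 12.30 ✓; ∠(PJ, JG) = 85.50° ✗; |JG| = 11.70 ✓.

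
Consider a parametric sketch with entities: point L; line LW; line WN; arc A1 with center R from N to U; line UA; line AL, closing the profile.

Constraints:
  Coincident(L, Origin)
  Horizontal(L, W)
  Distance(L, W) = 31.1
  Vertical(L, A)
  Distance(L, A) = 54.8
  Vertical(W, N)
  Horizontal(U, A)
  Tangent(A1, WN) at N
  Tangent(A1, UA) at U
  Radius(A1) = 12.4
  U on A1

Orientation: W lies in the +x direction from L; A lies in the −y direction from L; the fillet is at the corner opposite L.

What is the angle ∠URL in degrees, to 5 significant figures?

156.20°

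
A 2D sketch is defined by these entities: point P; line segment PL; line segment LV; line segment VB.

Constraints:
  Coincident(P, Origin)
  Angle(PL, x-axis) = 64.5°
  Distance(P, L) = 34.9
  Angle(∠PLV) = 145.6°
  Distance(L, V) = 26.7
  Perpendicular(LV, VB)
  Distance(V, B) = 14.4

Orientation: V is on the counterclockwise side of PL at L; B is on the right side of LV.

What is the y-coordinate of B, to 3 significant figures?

60.1

P is at the origin; PL runs at 64.5° with length 34.9, so L = 34.9·(cos 64.5°, sin 64.5°) = (15.0, 31.5). ∠PLV = 145.6°, so LV runs at 64.5° + (180° − 145.6°) = 98.9° from the x-axis; with |LV| = 26.7, V = L + 26.7·(cos 98.9°, sin 98.9°) = (10.9, 57.9). LV ⟂ VB; with |VB| = 14.4 on the right of LV, B = V + 14.4·(0.988, 0.155) = (25.1, 60.1). So B.y = 60.1.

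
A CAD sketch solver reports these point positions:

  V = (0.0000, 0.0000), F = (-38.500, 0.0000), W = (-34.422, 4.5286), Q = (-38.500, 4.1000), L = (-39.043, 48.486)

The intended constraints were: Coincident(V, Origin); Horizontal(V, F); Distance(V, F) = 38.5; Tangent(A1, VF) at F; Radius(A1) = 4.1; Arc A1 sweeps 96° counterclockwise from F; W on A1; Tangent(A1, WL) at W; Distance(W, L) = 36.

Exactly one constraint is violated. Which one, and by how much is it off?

Distance(W, L) = 36 — off by 8.20.

V = (0.00, 0.00) ✓; V.y = 0.00, F.y = 0.00 ✓; |VF| = 38.50 ✓; ∠(QF, FV) = 90.00° ✓; |QF| = 4.100 ✓; bearing(Q→W) − bearing(Q→F) = 96.00° ✓; |QW| = 4.100 ✓; ∠(QW, WL) = 90.00° ✓; |WL| = 44.20 ✗.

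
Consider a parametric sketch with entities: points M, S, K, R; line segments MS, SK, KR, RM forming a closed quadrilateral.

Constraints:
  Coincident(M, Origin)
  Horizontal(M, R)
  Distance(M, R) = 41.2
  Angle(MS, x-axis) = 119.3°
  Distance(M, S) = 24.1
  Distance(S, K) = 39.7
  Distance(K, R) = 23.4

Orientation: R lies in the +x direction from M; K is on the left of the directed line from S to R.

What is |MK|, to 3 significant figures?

33.9

M is at the origin; M and R share the same y with |MR| = 41.2 and R in +x, so R = (41.2, 0). MS runs at 119.3° with |MS| = 24.1, so S = (-11.8, 21.0). K is determined by |SK| = 39.7 and |KR| = 23.4 together: it lies at the intersection of circle(S, 39.7) and circle(R, 23.4). With |SR| = 57.0, the foot of the radical line on SR is 37.5 from S and the perpendicular offset is √(39.7² − 37.5²) = 13.0. Taking the left-of-SR solution: K = (27.9, 19.2).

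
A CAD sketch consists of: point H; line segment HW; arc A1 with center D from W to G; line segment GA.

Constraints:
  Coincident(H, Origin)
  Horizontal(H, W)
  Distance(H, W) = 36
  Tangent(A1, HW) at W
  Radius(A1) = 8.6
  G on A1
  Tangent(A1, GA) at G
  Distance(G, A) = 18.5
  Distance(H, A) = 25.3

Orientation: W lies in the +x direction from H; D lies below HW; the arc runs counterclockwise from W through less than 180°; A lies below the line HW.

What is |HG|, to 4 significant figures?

29.40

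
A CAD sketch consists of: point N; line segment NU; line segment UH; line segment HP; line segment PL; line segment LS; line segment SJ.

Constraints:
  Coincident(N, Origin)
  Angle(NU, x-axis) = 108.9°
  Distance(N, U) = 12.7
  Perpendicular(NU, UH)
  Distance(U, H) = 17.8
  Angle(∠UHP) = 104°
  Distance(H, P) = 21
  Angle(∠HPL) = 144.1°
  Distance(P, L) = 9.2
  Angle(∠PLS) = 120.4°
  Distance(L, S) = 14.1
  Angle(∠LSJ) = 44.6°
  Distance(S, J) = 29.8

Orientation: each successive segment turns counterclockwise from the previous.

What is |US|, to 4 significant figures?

31.48

N is at the origin; NU runs at 108.9° with length 12.7, so U = (-4.114, 12.02). NU ⟂ UH, so UH runs at -161.1°; with |UH| = 17.8, H = (-20.95, 6.250). ∠UHP = 104.0° gives HP at -85.10° from the x-axis; with |HP| = 21.0, P = (-19.16, -14.67). ∠HPL = 144.1° gives PL at -49.20° from the x-axis; with |PL| = 9.2, L = (-13.15, -21.64). ∠PLS = 120.4° gives LS at 10.40° from the x-axis; with |LS| = 14.1, S = (0.7195, -19.09). Then |US| = |S − U| = 31.48.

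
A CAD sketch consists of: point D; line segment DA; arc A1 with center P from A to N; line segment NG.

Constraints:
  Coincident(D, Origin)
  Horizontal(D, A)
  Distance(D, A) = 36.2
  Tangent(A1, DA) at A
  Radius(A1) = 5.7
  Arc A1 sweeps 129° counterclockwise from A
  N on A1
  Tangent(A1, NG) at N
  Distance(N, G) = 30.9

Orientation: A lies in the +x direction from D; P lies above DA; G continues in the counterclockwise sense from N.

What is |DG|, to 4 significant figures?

39.47

D is at the origin; DA is horizontal with |DA| = 36.2 and A on the +x side, so A = (36.20, 0.000). Since A1 is tangent to DA there, PA ⟂ DA, so P = A + (0, 5.7) = (36.20, 5.700). On A1, A sits at bearing -90° from P; a 129° counterclockwise sweep puts N at bearing 39°, so N = P + 5.7·(cos 39°, sin 39°) = (40.63, 9.287). Since A1 is tangent to NG there, PN ⟂ NG, so NG runs along (−sin 39°, cos 39°); with |NG| = 30.9, G = (21.18, 33.30). Then |DG| = |G − D| = 39.47.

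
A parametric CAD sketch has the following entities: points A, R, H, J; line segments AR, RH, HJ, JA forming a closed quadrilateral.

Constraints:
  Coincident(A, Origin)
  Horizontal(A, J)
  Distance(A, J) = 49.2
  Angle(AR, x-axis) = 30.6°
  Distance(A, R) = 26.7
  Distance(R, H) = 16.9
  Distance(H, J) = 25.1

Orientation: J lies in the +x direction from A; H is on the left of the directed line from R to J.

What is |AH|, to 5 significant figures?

43.600

Checks: A.y = 0.00, J.y = 0.00 ✓; |RH| = 16.90 ✓; |HJ| = 25.10 ✓.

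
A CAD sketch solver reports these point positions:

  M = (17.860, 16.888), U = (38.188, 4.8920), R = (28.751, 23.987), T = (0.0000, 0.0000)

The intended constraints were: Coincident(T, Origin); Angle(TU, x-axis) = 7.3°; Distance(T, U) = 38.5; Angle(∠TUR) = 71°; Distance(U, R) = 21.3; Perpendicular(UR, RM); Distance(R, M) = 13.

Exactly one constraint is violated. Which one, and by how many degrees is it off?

Perpendicular(UR, RM) — off by 6.80°.

T = (0.00, 0.00) ✓; TU at 7.300° ✓; |TU| = 38.50 ✓; ∠TUR = 71.00° ✓; |UR| = 21.30 ✓; ∠(UR, RM) = 96.80° ✗; |RM| = 13.00 ✓.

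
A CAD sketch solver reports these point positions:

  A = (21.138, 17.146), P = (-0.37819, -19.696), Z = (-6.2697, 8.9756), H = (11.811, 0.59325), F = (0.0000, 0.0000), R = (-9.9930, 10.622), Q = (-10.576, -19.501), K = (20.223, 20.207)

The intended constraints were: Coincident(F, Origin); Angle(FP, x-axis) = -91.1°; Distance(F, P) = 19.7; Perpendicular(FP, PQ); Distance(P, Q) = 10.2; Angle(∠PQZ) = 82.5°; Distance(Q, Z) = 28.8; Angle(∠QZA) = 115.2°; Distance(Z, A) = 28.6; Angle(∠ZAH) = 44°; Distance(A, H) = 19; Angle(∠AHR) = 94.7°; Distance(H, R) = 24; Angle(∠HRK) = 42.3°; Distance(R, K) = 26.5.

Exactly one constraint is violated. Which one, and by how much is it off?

Distance(R, K) = 26.5 — off by 5.20.

F = (0.00, 0.00) ✓; FP at -91.10° ✓; |FP| = 19.70 ✓; ∠(FP, PQ) = 90.00° ✓; |PQ| = 10.20 ✓; ∠PQZ = 82.50° ✓; |QZ| = 28.80 ✓; ∠QZA = 115.2° ✓; |ZA| = 28.60 ✓; ∠ZAH = 44.00° ✓; |AH| = 19.00 ✓; ∠AHR = 94.70° ✓; |HR| = 24.00 ✓; ∠HRK = 42.30° ✓; |RK| = 31.70 ✗.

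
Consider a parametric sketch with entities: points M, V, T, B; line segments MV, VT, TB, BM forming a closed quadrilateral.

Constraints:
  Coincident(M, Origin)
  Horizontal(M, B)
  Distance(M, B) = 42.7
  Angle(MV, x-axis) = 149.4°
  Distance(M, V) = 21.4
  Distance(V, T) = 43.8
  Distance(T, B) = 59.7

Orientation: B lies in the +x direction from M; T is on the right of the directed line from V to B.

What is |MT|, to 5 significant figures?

32.611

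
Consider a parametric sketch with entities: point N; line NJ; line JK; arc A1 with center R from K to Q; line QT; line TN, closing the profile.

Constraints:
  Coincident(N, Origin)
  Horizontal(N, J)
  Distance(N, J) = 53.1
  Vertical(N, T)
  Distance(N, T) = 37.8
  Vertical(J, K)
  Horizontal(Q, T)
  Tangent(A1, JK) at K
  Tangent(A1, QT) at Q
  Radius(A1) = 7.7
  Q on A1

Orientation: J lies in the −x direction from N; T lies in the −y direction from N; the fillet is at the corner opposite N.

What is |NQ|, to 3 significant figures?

59.1

The virtual corner opposite N is at (-53.1, -37.8). A1 meets JK tangentially, so RK is at right angles to JK and since A1 is tangent to QT there, RQ ⟂ QT, with radius 7.7, so the center R sits 7.7 in from both sides at R = (-45.4, -30.1). That places the tangent points at K = (-53.1, -30.1) on JK and Q = (-45.4, -37.8) on QT. Then |NQ| = |Q − N| = 59.1.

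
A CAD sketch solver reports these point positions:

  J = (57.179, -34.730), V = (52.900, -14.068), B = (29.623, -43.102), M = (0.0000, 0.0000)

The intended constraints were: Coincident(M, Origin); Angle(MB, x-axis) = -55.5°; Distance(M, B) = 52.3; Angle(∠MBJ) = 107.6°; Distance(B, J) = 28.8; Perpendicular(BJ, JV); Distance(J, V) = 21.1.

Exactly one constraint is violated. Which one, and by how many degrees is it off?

Perpendicular(BJ, JV) — off by 5.20°.

M = (0.00, 0.00) ✓; MB at -55.50° ✓; |MB| = 52.30 ✓; ∠MBJ = 107.6° ✓; |BJ| = 28.80 ✓; ∠(BJ, JV) = 84.80° ✗; |JV| = 21.10 ✓.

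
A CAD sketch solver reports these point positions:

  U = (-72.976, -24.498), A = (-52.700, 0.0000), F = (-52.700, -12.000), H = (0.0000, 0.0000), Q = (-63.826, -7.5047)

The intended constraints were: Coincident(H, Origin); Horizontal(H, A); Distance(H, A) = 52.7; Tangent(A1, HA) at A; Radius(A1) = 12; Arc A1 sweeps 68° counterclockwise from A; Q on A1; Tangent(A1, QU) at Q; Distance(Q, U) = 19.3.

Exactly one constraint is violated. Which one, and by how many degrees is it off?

Tangent(A1, QU) at Q — off by 6.30°.

H = (0.00, 0.00) ✓; H.y = 0.00, A.y = 0.00 ✓; |HA| = 52.70 ✓; ∠(FA, AH) = 90.00° ✓; |FA| = 12.00 ✓; bearing(F→Q) − bearing(F→A) = 68.00° ✓; |FQ| = 12.00 ✓; ∠(FQ, QU) = 96.30° ✗; |QU| = 19.30 ✓.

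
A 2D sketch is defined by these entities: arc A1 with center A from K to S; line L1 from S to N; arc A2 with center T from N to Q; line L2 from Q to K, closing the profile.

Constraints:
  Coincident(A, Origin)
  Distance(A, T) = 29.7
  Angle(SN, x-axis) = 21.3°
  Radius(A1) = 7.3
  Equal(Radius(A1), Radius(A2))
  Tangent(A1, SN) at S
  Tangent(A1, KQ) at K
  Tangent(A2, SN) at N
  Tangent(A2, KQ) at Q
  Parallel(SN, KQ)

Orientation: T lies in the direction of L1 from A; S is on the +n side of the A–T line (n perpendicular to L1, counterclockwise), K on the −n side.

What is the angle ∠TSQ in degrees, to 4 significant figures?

12.37°

Tangency of A1 to both parallel lines with radius 7.3 puts S and K at A ± 7.3·n: S = (-2.652, 6.801), K = (2.652, -6.801). Equal radii place N and Q the same way about T: N = T + 7.3·n = (25.02, 17.59), Q = T − 7.3·n = (30.32, 3.987). Then cos ∠TSQ = ST·SQ / (|ST||SQ|), giving 12.37°.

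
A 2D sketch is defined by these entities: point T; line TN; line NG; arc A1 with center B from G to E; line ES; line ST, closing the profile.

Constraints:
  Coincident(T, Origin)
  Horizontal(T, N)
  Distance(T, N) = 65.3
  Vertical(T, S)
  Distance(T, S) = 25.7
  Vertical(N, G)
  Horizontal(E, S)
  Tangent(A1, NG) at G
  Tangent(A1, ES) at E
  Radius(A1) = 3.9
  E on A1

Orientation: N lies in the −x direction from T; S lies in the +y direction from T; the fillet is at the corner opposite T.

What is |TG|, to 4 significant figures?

68.84

T is at the origin; TN is horizontal with |TN| = 65.3 and N on the −x side, so N = (-65.30, 0.000). TS is vertical with |TS| = 25.7 and S on the +y side, so S = (0.000, 25.70). The virtual corner opposite T is at (-65.30, 25.70). Tangency of A1 to NG means the radius BG is perpendicular to NG and the tangent condition forces BE to be normal to ES, with radius 3.9, so the center B sits 3.9 in from both sides at B = (-61.40, 21.80). That places the tangent points at G = (-65.30, 21.80) on NG and E = (-61.40, 25.70) on ES. Then |TG| = |G − T| = 68.84.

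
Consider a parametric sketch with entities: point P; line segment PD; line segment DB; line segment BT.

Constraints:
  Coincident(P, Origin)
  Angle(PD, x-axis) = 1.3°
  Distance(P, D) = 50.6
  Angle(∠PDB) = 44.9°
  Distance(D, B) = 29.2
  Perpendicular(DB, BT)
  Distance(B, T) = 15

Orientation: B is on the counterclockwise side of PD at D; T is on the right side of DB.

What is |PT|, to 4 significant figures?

51.15

∠PDB = 44.9°, so DB runs at 1.3° + (180° − 44.9°) = 136.4° from the x-axis; with |DB| = 29.2, B = D + 29.2·(cos 136.4°, sin 136.4°) = (29.44, 21.28). DB is perpendicular to BT; with |BT| = 15.0 on the right of DB, T = B + 15.0·(0.6896, 0.7242) = (39.79, 32.15). Then |PT| = |T − P| = 51.15.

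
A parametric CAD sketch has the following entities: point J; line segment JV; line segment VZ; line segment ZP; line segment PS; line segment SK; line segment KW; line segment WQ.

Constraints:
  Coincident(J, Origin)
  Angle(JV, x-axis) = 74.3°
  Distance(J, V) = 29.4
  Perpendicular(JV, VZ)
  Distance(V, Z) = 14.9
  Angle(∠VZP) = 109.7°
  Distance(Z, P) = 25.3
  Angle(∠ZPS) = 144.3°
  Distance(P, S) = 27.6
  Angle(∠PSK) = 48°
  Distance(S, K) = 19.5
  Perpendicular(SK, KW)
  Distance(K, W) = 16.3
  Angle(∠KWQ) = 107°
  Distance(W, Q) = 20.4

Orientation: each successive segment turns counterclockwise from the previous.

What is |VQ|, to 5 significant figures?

51.878

J is at the origin; JV runs at 74.3° with length 29.4, so V = (7.9557, 28.303). JV is perpendicular to VZ, so VZ runs at 164.30°; with |VZ| = 14.9, Z = (-6.3885, 32.335). ∠VZP = 109.7° gives ZP at -125.40° from the x-axis; with |ZP| = 25.3, P = (-21.044, 11.712). ∠ZPS = 144.3° gives PS at -89.700° from the x-axis; with |PS| = 27.6, S = (-20.900, -15.887). ∠PSK = 48.0° gives SK at 42.300° from the x-axis; with |SK| = 19.5, K = (-6.4769, -2.7635). SK ⟂ KW, so KW runs at 132.30°; with |KW| = 16.3, W = (-17.447, 9.2925). ∠KWQ = 107.0° gives WQ at -154.70° from the x-axis; with |WQ| = 20.4, Q = (-35.890, 0.57436). Then |VQ| = |Q − V| = 51.878.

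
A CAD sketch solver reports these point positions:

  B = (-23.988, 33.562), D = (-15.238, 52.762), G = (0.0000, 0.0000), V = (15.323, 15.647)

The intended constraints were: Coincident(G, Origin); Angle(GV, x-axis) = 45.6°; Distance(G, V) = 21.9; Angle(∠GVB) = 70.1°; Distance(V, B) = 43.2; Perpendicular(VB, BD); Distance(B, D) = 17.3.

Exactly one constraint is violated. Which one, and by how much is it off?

Distance(B, D) = 17.3 — off by 3.80.

G = (0.00, 0.00) ✓; GV at 45.60° ✓; |GV| = 21.90 ✓; ∠GVB = 70.10° ✓; |VB| = 43.20 ✓; ∠(VB, BD) = 90.00° ✓; |BD| = 21.10 ✗.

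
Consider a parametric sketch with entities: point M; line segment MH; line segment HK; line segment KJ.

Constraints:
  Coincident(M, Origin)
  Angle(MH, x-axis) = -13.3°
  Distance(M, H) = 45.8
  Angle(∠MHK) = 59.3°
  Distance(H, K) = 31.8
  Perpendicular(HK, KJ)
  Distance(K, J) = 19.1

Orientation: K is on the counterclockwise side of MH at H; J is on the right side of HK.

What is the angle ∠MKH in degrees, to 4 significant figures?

77.94°

M is at the origin; MH runs at -13.3° with length 45.8, so H = 45.8·(cos -13.3°, sin -13.3°) = (44.57, -10.54). ∠MHK = 59.3°, so HK runs at -13.3° + (180° − 59.3°) = 107.4° from the x-axis; with |HK| = 31.8, K = H + 31.8·(cos 107.4°, sin 107.4°) = (35.06, 19.81). Then cos ∠MKH = KM·KH / (|KM||KH|), giving 77.94°.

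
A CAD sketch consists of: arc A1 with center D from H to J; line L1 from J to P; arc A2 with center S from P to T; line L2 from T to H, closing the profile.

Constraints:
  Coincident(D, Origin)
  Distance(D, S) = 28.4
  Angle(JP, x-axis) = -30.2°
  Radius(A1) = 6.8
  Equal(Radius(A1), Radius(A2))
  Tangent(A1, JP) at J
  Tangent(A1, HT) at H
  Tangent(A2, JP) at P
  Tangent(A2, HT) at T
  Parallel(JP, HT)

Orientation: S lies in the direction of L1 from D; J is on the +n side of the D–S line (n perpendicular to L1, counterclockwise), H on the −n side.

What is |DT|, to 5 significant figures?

29.203

The slot axis is L1's direction at -30.2°, so u = (cos -30.2°, sin -30.2°) = (0.86427, -0.50302) and n = (−sin -30.2°, cos -30.2°) = (0.50302, 0.86427). D is at the origin and S lies 28.4 along u from D, so S = 28.4·u = (24.545, -14.286). Tangency of A1 to both parallel lines with radius 6.8 puts J and H at D ± 6.8·n: J = (3.4205, 5.8771), H = (-3.4205, -5.8771). Equal radii place P and T the same way about S: P = S + 6.8·n = (27.966, -8.4087), T = S − 6.8·n = (21.125, -20.163). Then |DT| = |T − D| = 29.203.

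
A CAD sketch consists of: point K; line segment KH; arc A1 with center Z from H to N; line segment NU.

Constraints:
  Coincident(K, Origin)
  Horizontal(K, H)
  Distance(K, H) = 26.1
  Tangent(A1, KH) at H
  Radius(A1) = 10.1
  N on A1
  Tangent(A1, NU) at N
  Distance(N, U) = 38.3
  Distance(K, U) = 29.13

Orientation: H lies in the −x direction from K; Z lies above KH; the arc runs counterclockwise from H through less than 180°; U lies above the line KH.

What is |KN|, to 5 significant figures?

19.641

Checks: |ZN| = 10.10 ✓; ∠(ZN, NU) = 90.00° ✓; |NU| = 38.30 ✓; |KU| = 29.13 ✓.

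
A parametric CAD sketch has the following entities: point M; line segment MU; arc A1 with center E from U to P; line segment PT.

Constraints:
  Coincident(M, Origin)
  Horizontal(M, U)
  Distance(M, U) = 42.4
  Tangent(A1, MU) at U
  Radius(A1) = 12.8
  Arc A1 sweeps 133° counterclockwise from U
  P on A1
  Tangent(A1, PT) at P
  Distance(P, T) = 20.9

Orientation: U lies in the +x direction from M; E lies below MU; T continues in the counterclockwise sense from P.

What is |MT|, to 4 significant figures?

59.93

On A1, U sits at bearing 90° from E; a 133° counterclockwise sweep puts P at bearing 223°, so P = E + 12.8·(cos 223°, sin 223°) = (33.04, -21.53). Since A1 is tangent to PT there, EP ⟂ PT, so PT runs along (−sin 223°, cos 223°); with |PT| = 20.9, T = (47.29, -36.81). Then |MT| = |T − M| = 59.93.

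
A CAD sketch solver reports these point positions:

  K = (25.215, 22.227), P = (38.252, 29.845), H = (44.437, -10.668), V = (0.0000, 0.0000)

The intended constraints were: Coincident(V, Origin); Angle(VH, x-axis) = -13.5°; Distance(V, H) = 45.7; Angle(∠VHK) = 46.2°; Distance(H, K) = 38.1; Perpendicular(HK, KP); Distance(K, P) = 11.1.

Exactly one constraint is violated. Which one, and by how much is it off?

Distance(K, P) = 11.1 — off by 4.00.

V = (0.00, 0.00) ✓; VH at -13.50° ✓; |VH| = 45.70 ✓; ∠VHK = 46.20° ✓; |HK| = 38.10 ✓; ∠(HK, KP) = 90.00° ✓; |KP| = 15.10 ✗.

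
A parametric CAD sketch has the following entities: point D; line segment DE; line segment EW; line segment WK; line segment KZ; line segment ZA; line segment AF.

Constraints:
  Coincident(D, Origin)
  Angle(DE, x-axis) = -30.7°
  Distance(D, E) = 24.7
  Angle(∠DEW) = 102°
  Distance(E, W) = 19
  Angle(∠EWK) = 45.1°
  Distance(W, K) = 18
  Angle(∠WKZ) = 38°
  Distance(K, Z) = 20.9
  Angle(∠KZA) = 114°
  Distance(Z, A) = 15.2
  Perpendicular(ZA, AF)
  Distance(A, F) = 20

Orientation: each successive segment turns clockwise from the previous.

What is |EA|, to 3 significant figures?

26.5

D is at the origin; DE runs at -30.7° with length 24.7, so E = (21.2, -12.6). ∠DEW = 102.0° gives EW at -109° from the x-axis; with |EW| = 19.0, W = (15.1, -30.6). ∠EWK = 45.1° gives WK at 116° from the x-axis; with |WK| = 18.0, K = (7.14, -14.5). ∠WKZ = 38.0° gives KZ at -25.6° from the x-axis; with |KZ| = 20.9, Z = (26.0, -23.5). ∠KZA = 114.0° gives ZA at -91.6° from the x-axis; with |ZA| = 15.2, A = (25.6, -38.7). Then |EA| = |A − E| = 26.5.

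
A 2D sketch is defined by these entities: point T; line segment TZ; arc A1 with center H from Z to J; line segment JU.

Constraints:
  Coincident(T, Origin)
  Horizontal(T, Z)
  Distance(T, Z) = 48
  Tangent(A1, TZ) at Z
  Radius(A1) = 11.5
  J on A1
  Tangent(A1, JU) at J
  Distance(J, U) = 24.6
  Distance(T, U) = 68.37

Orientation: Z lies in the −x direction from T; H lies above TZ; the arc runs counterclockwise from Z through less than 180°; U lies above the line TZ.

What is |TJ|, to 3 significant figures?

44.6

Checks: |HJ| = 11.50 ✓; ∠(HJ, JU) = 90.00° ✓; |JU| = 24.60 ✓; |TU| = 68.37 ✓.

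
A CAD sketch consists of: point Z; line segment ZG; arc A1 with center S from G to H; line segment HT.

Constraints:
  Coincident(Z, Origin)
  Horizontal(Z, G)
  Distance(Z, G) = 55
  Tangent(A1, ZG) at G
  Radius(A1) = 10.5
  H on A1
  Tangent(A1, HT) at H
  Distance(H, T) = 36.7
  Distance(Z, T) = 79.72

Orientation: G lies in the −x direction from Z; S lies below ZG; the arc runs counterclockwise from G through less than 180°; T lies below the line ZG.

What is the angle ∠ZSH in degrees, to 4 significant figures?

171.6°

Checks: Z.y = 0.00, G.y = 0.00 ✓; ∠(SG, GZ) = 90.00° ✓; |SH| = 10.50 ✓; ∠(SH, HT) = 90.00° ✓; |HT| = 36.70 ✓; |ZT| = 79.72 ✓.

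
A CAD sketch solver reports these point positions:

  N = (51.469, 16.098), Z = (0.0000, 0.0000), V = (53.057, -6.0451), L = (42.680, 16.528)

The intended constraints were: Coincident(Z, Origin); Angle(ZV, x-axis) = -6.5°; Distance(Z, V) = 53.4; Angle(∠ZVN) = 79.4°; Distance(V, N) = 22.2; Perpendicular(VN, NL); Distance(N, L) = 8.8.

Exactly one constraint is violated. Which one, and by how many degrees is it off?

Perpendicular(VN, NL) — off by 6.90°.

Z = (0.00, 0.00) ✓; ZV at -6.500° ✓; |ZV| = 53.40 ✓; ∠ZVN = 79.40° ✓; |VN| = 22.20 ✓; ∠(VN, NL) = 83.10° ✗; |NL| = 8.800 ✓.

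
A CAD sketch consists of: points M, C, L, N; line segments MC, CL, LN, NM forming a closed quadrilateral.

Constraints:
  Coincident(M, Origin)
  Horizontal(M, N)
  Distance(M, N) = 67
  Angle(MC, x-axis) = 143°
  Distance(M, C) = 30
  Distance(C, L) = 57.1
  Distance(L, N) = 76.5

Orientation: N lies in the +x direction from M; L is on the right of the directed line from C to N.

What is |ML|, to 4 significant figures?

34.40

M is at the origin; M and N share the same y with |MN| = 67.0 and N in +x, so N = (67.0, 0). MC runs at 143.0° with |MC| = 30.0, so C = (-23.96, 18.05). L is determined by |CL| = 57.1 and |LN| = 76.5 together: it lies at the intersection of circle(C, 57.1) and circle(N, 76.5). With |CN| = 92.73, the foot of the radical line on CN is 32.39 from C and the perpendicular offset is √(57.1² − 32.39²) = 47.02. Taking the right-of-CN solution: L = (-1.342, -34.38).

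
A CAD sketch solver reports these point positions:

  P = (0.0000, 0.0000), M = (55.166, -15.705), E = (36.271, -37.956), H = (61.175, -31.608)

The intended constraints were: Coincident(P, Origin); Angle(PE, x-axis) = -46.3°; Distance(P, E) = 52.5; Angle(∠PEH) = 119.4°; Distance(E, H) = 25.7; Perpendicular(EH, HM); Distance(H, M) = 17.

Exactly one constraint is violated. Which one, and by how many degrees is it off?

Perpendicular(EH, HM) — off by 6.40°.

P = (0.00, 0.00) ✓; PE at -46.30° ✓; |PE| = 52.50 ✓; ∠PEH = 119.4° ✓; |EH| = 25.70 ✓; ∠(EH, HM) = 96.40° ✗; |HM| = 17.00 ✓.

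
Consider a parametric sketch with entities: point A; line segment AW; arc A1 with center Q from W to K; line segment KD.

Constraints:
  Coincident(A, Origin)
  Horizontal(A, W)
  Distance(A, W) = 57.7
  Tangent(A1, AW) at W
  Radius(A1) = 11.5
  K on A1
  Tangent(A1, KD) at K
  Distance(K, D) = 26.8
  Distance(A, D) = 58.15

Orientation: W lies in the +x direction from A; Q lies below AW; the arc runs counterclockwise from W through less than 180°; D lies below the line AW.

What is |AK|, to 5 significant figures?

47.457

Checks: |AW| = 57.70 ✓; |QK| = 11.50 ✓; ∠(QK, KD) = 90.00° ✓; |KD| = 26.80 ✓; |AD| = 58.15 ✓.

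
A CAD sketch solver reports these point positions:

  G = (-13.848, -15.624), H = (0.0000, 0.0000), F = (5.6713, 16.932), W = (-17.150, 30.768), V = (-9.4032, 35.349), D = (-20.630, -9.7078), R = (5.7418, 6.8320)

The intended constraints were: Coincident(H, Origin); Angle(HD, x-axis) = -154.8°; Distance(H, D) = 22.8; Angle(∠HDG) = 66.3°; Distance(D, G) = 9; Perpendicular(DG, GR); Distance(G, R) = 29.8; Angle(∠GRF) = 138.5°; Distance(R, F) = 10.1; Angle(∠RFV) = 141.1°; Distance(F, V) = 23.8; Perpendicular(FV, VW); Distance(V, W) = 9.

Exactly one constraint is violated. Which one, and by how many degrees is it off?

Perpendicular(FV, VW) — off by 8.70°.

H = (0.00, 0.00) ✓; HD at -154.8° ✓; |HD| = 22.80 ✓; ∠HDG = 66.30° ✓; |DG| = 9.000 ✓; ∠(DG, GR) = 90.00° ✓; |GR| = 29.80 ✓; ∠GRF = 138.5° ✓; |RF| = 10.10 ✓; ∠RFV = 141.1° ✓; |FV| = 23.80 ✓; ∠(FV, VW) = 81.30° ✗; |VW| = 9.000 ✓.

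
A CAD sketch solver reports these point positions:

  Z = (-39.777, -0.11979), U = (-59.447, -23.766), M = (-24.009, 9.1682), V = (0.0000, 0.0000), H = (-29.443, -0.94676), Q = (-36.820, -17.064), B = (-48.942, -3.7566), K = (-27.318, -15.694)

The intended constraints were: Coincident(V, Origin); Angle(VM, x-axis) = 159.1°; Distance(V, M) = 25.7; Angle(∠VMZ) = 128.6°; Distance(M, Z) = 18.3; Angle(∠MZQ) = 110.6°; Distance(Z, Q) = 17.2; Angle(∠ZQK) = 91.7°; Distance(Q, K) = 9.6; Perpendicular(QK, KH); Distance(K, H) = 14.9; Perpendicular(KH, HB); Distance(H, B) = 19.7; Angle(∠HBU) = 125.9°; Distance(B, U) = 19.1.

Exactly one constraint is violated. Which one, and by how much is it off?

Distance(B, U) = 19.1 — off by 3.50.

V = (0.00, 0.00) ✓; VM at 159.1° ✓; |VM| = 25.70 ✓; ∠VMZ = 128.6° ✓; |MZ| = 18.30 ✓; ∠MZQ = 110.6° ✓; |ZQ| = 17.20 ✓; ∠ZQK = 91.69° ✓; |QK| = 9.600 ✓; ∠(QK, KH) = 90.00° ✓; |KH| = 14.90 ✓; ∠(KH, HB) = 90.00° ✓; |HB| = 19.70 ✓; ∠HBU = 125.9° ✓; |BU| = 22.60 ✗.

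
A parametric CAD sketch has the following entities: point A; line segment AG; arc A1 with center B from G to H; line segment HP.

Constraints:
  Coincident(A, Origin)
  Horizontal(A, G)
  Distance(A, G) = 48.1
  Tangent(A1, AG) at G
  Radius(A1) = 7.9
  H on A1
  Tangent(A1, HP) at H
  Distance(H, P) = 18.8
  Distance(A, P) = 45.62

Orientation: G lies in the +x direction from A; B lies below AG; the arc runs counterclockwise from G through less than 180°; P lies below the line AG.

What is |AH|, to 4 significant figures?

40.85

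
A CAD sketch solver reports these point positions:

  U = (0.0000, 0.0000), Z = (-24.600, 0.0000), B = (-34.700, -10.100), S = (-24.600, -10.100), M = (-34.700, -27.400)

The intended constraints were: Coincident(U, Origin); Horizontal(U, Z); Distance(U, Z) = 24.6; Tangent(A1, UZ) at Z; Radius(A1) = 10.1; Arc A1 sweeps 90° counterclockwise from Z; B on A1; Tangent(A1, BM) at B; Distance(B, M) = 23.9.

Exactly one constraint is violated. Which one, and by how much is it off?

Distance(B, M) = 23.9 — off by 6.60.

U = (0.00, 0.00) ✓; U.y = 0.00, Z.y = 0.00 ✓; |UZ| = 24.60 ✓; ∠(SZ, ZU) = 90.00° ✓; |SZ| = 10.10 ✓; bearing(S→B) − bearing(S→Z) = 90.00° ✓; |SB| = 10.10 ✓; ∠(SB, BM) = 90.00° ✓; |BM| = 17.30 ✗.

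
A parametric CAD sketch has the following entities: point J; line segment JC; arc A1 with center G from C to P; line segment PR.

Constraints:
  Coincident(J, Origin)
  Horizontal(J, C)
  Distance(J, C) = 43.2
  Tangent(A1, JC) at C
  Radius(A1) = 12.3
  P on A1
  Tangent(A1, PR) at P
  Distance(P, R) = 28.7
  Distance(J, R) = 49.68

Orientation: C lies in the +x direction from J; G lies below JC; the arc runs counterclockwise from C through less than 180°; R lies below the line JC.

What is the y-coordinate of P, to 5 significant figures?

-11.556

J is at the origin; J and C share the same y with |JC| = 43.2 and C on the +x side, so C = (43.200, 0.0000). Since A1 is tangent to JC there, GC ⟂ JC, so G = C + (0, -12.3) = (43.200, -12.300). Since GP ⟂ PR (tangency), |GR| = √(12.3² + 28.7²) = 31.225 regardless of where P sits on A1. So R lies on both circle(J, 49.68) and circle(G, 31.225); the below-JC intersection is R = (29.186, -40.203). P is the foot of the tangent from R: P = (30.923, -11.556).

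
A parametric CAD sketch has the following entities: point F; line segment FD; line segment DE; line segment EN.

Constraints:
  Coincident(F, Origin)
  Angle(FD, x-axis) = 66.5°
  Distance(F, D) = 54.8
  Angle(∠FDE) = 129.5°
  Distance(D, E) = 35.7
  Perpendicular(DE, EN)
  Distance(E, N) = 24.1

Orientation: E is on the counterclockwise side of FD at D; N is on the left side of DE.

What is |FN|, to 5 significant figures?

72.863

F is at the origin; FD runs at 66.5° with length 54.8, so D = 54.8·(cos 66.5°, sin 66.5°) = (21.851, 50.255). ∠FDE = 129.5°, so DE runs at 66.5° + (180° − 129.5°) = 117.00° from the x-axis; with |DE| = 35.7, E = D + 35.7·(cos 117.00°, sin 117.00°) = (5.6440, 82.064). The perpendicularity gives EN at right angles to DE; with |EN| = 24.1 on the left of DE, N = E + 24.1·(-0.89101, -0.45399) = (-15.829, 71.123). Then |FN| = |N − F| = 72.863.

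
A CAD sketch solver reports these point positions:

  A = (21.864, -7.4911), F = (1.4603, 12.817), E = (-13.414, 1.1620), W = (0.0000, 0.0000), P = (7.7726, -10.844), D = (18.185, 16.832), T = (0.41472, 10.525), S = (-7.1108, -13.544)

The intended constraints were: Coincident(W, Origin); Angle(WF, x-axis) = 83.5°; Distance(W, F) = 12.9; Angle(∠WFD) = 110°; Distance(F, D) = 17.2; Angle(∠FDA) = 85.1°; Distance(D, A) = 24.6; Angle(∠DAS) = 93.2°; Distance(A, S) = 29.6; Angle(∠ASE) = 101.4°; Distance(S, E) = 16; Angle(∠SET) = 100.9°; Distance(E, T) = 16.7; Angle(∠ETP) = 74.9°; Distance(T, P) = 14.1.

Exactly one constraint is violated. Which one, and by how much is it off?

Distance(T, P) = 14.1 — off by 8.50.

W = (0.00, 0.00) ✓; WF at 83.50° ✓; |WF| = 12.90 ✓; ∠WFD = 110.0° ✓; |FD| = 17.20 ✓; ∠FDA = 85.10° ✓; |DA| = 24.60 ✓; ∠DAS = 93.20° ✓; |AS| = 29.60 ✓; ∠ASE = 101.4° ✓; |SE| = 16.00 ✓; ∠SET = 100.9° ✓; |ET| = 16.70 ✓; ∠ETP = 74.90° ✓; |TP| = 22.60 ✗.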